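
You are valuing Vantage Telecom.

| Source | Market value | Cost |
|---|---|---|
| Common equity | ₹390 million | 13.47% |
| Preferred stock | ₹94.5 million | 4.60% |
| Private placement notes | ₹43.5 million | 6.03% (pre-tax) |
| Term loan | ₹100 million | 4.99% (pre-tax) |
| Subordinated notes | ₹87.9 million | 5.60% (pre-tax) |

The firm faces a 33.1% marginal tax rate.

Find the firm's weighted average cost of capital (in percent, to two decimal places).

Total capital V = 390 + 94.5 + 43.5 + 100 + 87.9 = 715.9.
Equity: weight = 390/715.9 = 0.5448; cost = 13.47%.
Preferred: weight = 94.5/715.9 = 0.1320; cost = 4.6%.
Private placement notes: weight = 43.5/715.9 = 0.0608; after-tax cost = 6.03% × (1 − 33.1%) = 4.0341%.
Term loan: weight = 100/715.9 = 0.1397; after-tax cost = 4.99% × (1 − 33.1%) = 3.3383%.
Subordinated notes: weight = 87.9/715.9 = 0.1228; after-tax cost = 5.6% × (1 − 33.1%) = 3.7464%.
WACC = 0.5448 × 13.4700% + 0.1320 × 4.6000% + 0.0608 × 4.0341% + 0.1397 × 3.3383% + 0.1228 × 3.7464% = 9.1167%.

9.12%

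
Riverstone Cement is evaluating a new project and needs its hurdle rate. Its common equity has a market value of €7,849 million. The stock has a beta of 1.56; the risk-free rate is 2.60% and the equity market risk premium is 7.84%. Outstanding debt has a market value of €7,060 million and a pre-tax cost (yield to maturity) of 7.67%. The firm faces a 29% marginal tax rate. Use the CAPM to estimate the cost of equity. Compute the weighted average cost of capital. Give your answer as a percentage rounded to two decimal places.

10.39%

Cost of equity via CAPM: Re = 2.6% + 1.56 × 7.84% = 14.8304%.
Total capital V = 7849 + 7060 = 14909.
Equity: weight = 7849/14909 = 0.5265; cost = 14.8304%.
Debt: weight = 7060/14909 = 0.4735; after-tax cost = 7.67% × (1 − 29%) = 5.4457%.
WACC = 0.5265 × 14.8304% + 0.4735 × 5.4457% = 10.3864%.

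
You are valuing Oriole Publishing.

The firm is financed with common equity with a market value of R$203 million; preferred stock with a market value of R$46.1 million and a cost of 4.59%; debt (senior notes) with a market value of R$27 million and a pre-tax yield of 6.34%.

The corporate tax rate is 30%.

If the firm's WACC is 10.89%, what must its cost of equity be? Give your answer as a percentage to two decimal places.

13.18%

Total capital V = 203 + 46.1 + 27 = 276.1.
Equity weight = 203/276.1 = 0.7352.
Preferred weight = 46.1/276.1 = 0.1670.
Senior notes weight = 27/276.1 = 0.0978.
Debt contribution = 0.0978 × 6.34% × (1 − 30%) = 0.4340%.
Preferred contribution = 0.1670 × 4.59% = 0.7664%.
Required equity contribution = 10.89% − 1.2004% = 9.6896%.
Re = 9.6896% / 0.7352 = 13.1788%.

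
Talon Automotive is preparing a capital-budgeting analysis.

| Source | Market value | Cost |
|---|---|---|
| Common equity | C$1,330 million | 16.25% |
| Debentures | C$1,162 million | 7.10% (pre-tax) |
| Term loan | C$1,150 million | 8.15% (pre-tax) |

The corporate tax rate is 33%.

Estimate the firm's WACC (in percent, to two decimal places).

Total capital V = 1330 + 1162 + 1150 = 3642.
Equity: weight = 1330/3642 = 0.3652; cost = 16.25%.
Debentures: weight = 1162/3642 = 0.3191; after-tax cost = 7.1% × (1 − 33%) = 4.7570%.
Term loan: weight = 1150/3642 = 0.3158; after-tax cost = 8.15% × (1 − 33%) = 5.4605%.
WACC = 0.3652 × 16.2500% + 0.3191 × 4.7570% + 0.3158 × 5.4605% = 9.1762%.

9.18%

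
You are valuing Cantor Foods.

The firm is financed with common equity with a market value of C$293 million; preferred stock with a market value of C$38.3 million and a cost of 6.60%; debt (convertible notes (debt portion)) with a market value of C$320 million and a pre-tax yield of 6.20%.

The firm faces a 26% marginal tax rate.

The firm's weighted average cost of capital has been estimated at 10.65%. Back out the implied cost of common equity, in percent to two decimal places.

17.80%

Total capital V = 293 + 38.3 + 320 = 651.3.
Equity weight = 293/651.3 = 0.4499.
Preferred weight = 38.3/651.3 = 0.0588.
Convertible notes (debt portion) weight = 320/651.3 = 0.4913.
Debt contribution = 0.4913 × 6.2% × (1 − 26%) = 2.2542%.
Preferred contribution = 0.0588 × 6.6% = 0.3881%.
Required equity contribution = 10.65% − 2.6423% = 8.0077%.
Re = 8.0077% / 0.4499 = 17.8000%.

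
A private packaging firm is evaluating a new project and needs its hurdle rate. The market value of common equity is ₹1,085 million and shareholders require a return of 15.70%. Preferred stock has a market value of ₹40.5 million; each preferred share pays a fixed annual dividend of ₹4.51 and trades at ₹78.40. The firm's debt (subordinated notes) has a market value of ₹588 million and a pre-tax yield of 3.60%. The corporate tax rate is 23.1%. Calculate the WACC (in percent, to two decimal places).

Cost of preferred: Rp = 4.51 / 78.4 = 5.7526%.
Total capital V = 1085 + 40.5 + 588 = 1713.5.
Equity: weight = 1085/1713.5 = 0.6332; cost = 15.7%.
Preferred: weight = 40.5/1713.5 = 0.0236; cost = 5.7526%.
Subordinated notes: weight = 588/1713.5 = 0.3432; after-tax cost = 3.6% × (1 − 23.1%) = 2.7684%.
WACC = 0.6332 × 15.7000% + 0.0236 × 5.7526% + 0.3432 × 2.7684% = 11.0273%.

11.03%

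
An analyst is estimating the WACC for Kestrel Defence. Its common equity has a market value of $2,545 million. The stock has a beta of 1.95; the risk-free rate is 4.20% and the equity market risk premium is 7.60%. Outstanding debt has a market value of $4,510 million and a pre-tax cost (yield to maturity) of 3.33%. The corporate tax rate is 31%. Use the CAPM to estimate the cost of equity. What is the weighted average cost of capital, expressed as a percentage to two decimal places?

Cost of equity via CAPM: Re = 4.2% + 1.95 × 7.6% = 19.0200%.
Total capital V = 2545 + 4510 = 7055.
Equity: weight = 2545/7055 = 0.3607; cost = 19.02%.
Debt: weight = 4510/7055 = 0.6393; after-tax cost = 3.33% × (1 − 31%) = 2.2977%.
WACC = 0.3607 × 19.0200% + 0.6393 × 2.2977% = 8.3301%.

8.33%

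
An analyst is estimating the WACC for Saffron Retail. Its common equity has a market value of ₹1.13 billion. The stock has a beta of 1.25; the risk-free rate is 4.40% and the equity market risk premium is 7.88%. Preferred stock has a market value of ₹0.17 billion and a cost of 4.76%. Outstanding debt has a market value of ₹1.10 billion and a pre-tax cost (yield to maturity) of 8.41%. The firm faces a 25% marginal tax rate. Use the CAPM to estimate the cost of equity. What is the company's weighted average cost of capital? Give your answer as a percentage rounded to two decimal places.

Cost of equity via CAPM: Re = 4.4% + 1.25 × 7.88% = 14.2500%.
Total capital V = 1.13 + 0.17 + 1.1 = 2.4.
Equity: weight = 1.13/2.4 = 0.4708; cost = 14.25%.
Preferred: weight = 0.17/2.4 = 0.0708; cost = 4.76%.
Debt: weight = 1.1/2.4 = 0.4583; after-tax cost = 8.41% × (1 − 25%) = 6.3075%.
WACC = 0.4708 × 14.2500% + 0.0708 × 4.7600% + 0.4583 × 6.3075% = 9.9375%.

9.94%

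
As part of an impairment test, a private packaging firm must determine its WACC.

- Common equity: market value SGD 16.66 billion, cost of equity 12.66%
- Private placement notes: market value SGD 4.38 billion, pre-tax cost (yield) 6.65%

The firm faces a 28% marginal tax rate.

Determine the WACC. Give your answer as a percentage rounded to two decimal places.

11.02%

Total capital V = 16.66 + 4.38 = 21.04.
Equity: weight = 16.66/21.04 = 0.7918; cost = 12.66%.
Private placement notes: weight = 4.38/21.04 = 0.2082; after-tax cost = 6.65% × (1 − 28%) = 4.7880%.
WACC = 0.7918 × 12.6600% + 0.2082 × 4.7880% = 11.0212%.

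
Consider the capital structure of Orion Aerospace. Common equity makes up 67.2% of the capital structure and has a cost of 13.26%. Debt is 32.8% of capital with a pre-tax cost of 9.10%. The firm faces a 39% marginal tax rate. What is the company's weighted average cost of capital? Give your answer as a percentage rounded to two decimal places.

10.73%

After-tax cost of debt = 9.1% × (1 − 39%) = 5.5510%.
WACC = 0.672 × 13.2600% + 0.328 × 5.5510% = 10.7314%.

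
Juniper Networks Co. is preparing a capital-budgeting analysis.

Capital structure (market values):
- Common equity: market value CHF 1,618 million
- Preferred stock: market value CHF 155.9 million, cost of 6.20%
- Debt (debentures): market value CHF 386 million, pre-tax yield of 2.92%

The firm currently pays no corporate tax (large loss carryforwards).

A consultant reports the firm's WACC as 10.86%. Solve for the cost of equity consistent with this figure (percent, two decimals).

Total capital V = 1618 + 155.9 + 386 = 2159.9.
Equity weight = 1618/2159.9 = 0.7491.
Preferred weight = 155.9/2159.9 = 0.0722.
Debentures weight = 386/2159.9 = 0.1787.
Debt contribution = 0.1787 × 2.92% × (1 − 0%) = 0.5218%.
Preferred contribution = 0.0722 × 6.2% = 0.4475%.
Required equity contribution = 10.86% − 0.9694% = 9.8906%.
Re = 9.8906% / 0.7491 = 13.2032%.

13.20%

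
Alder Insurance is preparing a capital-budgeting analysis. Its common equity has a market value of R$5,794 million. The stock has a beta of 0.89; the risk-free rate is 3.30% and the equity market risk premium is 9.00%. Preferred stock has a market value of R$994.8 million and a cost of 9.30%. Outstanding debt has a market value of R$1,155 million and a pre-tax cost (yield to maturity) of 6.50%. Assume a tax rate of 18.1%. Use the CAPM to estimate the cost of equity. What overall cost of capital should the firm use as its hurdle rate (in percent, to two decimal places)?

Cost of equity via CAPM: Re = 3.3% + 0.89 × 9.0% = 11.3100%.
Total capital V = 5794 + 994.8 + 1155 = 7943.8.
Equity: weight = 5794/7943.8 = 0.7294; cost = 11.31%.
Preferred: weight = 994.8/7943.8 = 0.1252; cost = 9.3%.
Debt: weight = 1155/7943.8 = 0.1454; after-tax cost = 6.5% × (1 − 18.1%) = 5.3235%.
WACC = 0.7294 × 11.3100% + 0.1252 × 9.3000% + 0.1454 × 5.3235% = 10.1879%.

10.19%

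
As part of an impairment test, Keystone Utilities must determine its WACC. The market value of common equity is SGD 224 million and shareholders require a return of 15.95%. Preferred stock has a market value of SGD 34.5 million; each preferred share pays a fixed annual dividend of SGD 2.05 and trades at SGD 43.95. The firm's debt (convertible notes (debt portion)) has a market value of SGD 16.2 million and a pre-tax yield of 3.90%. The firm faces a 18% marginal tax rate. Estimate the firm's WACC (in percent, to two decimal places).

Cost of preferred: Rp = 2.05 / 43.95 = 4.6644%.
Total capital V = 224 + 34.5 + 16.2 = 274.7.
Equity: weight = 224/274.7 = 0.8154; cost = 15.95%.
Preferred: weight = 34.5/274.7 = 0.1256; cost = 4.6644%.
Convertible notes (debt portion): weight = 16.2/274.7 = 0.0590; after-tax cost = 3.9% × (1 − 18%) = 3.1980%.
WACC = 0.8154 × 15.9500% + 0.1256 × 4.6644% + 0.0590 × 3.1980% = 13.7806%.

13.78%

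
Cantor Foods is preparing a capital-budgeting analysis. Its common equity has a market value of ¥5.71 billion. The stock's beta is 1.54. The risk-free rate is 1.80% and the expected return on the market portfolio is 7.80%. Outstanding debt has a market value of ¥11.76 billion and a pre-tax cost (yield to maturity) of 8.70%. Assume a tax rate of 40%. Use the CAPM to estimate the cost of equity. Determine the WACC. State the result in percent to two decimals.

Market risk premium = 7.8% − 1.8% = 6.0%.
Cost of equity via CAPM: Re = 1.8% + 1.54 × 6.0% = 11.0400%.
Total capital V = 5.71 + 11.76 = 17.47.
Equity: weight = 5.71/17.47 = 0.3268; cost = 11.04%.
Debt: weight = 11.76/17.47 = 0.6732; after-tax cost = 8.7% × (1 − 40%) = 5.2200%.
WACC = 0.3268 × 11.0400% + 0.6732 × 5.2200% = 7.1222%.

7.12%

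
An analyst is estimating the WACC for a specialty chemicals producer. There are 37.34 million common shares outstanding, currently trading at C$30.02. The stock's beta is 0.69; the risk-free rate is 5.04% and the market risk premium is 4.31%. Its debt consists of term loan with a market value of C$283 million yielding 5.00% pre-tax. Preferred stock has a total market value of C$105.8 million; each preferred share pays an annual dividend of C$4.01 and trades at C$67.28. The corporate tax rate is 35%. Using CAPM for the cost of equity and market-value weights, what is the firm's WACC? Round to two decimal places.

6.98%

Cost of equity via CAPM: Re = 5.04% + 0.69 × 4.31% = 8.0139%.
Cost of preferred: Rp = 4.01 / 67.28 = 5.9602%.
Market value of equity E = 30.02 × 37.34m = 1120.9468m.
Total capital V = 1120.9468 + 105.8 + 283 = 1509.7468.
Equity: weight = 1120.9468/1509.7468 = 0.7425; cost = 8.0139%.
Preferred: weight = 105.8/1509.7468 = 0.0701; cost = 5.9602%.
Term loan: weight = 283/1509.7468 = 0.1874; after-tax cost = 5% × (1 − 35%) = 3.2500%.
WACC = 0.7425 × 8.0139% + 0.0701 × 5.9602% + 0.1874 × 3.2500% = 6.9770%.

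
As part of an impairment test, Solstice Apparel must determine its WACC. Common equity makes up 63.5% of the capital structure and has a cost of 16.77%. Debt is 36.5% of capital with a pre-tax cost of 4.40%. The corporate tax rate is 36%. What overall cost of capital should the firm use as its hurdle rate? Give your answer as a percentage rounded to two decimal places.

11.68%

After-tax cost of debt = 4.4% × (1 − 36%) = 2.8160%.
WACC = 0.635 × 16.7700% + 0.365 × 2.8160% = 11.6768%.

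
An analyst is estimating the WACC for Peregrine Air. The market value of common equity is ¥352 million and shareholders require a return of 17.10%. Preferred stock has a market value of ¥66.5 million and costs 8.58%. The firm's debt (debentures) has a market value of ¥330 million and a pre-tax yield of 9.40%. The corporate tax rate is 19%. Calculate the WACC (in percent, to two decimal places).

Total capital V = 352 + 66.5 + 330 = 748.5.
Equity: weight = 352/748.5 = 0.4703; cost = 17.1%.
Preferred: weight = 66.5/748.5 = 0.0888; cost = 8.58%.
Debentures: weight = 330/748.5 = 0.4409; after-tax cost = 9.4% × (1 − 19%) = 7.6140%.
WACC = 0.4703 × 17.1000% + 0.0888 × 8.5800% + 0.4409 × 7.6140% = 12.1608%.

12.16%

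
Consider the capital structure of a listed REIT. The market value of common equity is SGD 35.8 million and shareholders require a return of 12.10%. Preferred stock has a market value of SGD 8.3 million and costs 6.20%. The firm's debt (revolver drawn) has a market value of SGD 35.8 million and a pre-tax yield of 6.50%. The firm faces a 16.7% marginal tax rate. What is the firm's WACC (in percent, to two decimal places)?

8.49%

Total capital V = 35.8 + 8.3 + 35.8 = 79.9.
Equity: weight = 35.8/79.9 = 0.4481; cost = 12.1%.
Preferred: weight = 8.3/79.9 = 0.1039; cost = 6.2%.
Revolver drawn: weight = 35.8/79.9 = 0.4481; after-tax cost = 6.5% × (1 − 16.7%) = 5.4145%.
WACC = 0.4481 × 12.1000% + 0.1039 × 6.2000% + 0.4481 × 5.4145% = 8.4916%.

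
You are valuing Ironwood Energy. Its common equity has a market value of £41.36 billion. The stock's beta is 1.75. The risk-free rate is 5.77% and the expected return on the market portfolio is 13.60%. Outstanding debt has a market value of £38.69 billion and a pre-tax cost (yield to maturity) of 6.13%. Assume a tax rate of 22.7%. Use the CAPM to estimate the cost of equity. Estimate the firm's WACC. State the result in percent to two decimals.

Market risk premium = 13.6% − 5.77% = 7.83%.
Cost of equity via CAPM: Re = 5.77% + 1.75 × 7.83% = 19.4725%.
Total capital V = 41.36 + 38.69 = 80.05.
Equity: weight = 41.36/80.05 = 0.5167; cost = 19.4725%.
Debt: weight = 38.69/80.05 = 0.4833; after-tax cost = 6.13% × (1 − 22.7%) = 4.7385%.
WACC = 0.5167 × 19.4725% + 0.4833 × 4.7385% = 12.3512%.

12.35%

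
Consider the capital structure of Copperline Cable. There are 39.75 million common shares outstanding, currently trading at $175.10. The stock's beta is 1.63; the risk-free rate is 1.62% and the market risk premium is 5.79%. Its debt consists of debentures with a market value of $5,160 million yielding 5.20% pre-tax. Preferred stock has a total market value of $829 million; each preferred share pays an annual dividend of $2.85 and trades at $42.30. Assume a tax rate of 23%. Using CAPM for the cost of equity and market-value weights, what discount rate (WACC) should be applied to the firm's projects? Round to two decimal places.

Cost of equity via CAPM: Re = 1.62% + 1.63 × 5.79% = 11.0577%.
Cost of preferred: Rp = 2.85 / 42.3 = 6.7376%.
Market value of equity E = 175.1 × 39.75m = 6960.225m.
Total capital V = 6960.225 + 829 + 5160 = 12949.225.
Equity: weight = 6960.225/12949.225 = 0.5375; cost = 11.0577%.
Preferred: weight = 829/12949.225 = 0.0640; cost = 6.7376%.
Debentures: weight = 5160/12949.225 = 0.3985; after-tax cost = 5.2% × (1 − 23%) = 4.0040%.
WACC = 0.5375 × 11.0577% + 0.0640 × 6.7376% + 0.3985 × 4.0040% = 7.9704%.

7.97%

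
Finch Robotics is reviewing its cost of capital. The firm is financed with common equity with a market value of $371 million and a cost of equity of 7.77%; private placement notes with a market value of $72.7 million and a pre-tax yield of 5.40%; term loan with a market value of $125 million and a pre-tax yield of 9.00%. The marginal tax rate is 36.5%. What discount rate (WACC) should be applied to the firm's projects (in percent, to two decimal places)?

6.76%

Total capital V = 371 + 72.7 + 125 = 568.7.
Equity: weight = 371/568.7 = 0.6524; cost = 7.77%.
Private placement notes: weight = 72.7/568.7 = 0.1278; after-tax cost = 5.4% × (1 − 36.5%) = 3.4290%.
Term loan: weight = 125/568.7 = 0.2198; after-tax cost = 9% × (1 − 36.5%) = 5.7150%.
WACC = 0.6524 × 7.7700% + 0.1278 × 3.4290% + 0.2198 × 5.7150% = 6.7634%.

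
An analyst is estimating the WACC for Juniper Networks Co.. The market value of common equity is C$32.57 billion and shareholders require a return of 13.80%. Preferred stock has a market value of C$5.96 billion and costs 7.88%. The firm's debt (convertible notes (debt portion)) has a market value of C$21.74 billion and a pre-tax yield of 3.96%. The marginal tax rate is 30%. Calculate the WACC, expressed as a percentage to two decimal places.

Total capital V = 32.57 + 5.96 + 21.74 = 60.27.
Equity: weight = 32.57/60.27 = 0.5404; cost = 13.8%.
Preferred: weight = 5.96/60.27 = 0.0989; cost = 7.88%.
Convertible notes (debt portion): weight = 21.74/60.27 = 0.3607; after-tax cost = 3.96% × (1 − 30%) = 2.7720%.
WACC = 0.5404 × 13.8000% + 0.0989 × 7.8800% + 0.3607 × 2.7720% = 9.2367%.

9.24%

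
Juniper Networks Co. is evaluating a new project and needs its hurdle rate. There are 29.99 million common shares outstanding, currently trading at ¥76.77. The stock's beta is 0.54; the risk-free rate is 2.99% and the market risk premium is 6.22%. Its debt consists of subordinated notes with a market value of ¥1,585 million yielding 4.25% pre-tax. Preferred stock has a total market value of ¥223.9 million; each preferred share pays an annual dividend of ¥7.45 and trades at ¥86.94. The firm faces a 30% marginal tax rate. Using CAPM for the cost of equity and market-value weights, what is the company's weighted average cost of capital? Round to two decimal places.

5.17%

Cost of equity via CAPM: Re = 2.99% + 0.54 × 6.22% = 6.3488%.
Cost of preferred: Rp = 7.45 / 86.94 = 8.5691%.
Market value of equity E = 76.77 × 29.99m = 2302.3323m.
Total capital V = 2302.3323 + 223.9 + 1585 = 4111.2323.
Equity: weight = 2302.3323/4111.2323 = 0.5600; cost = 6.3488%.
Preferred: weight = 223.9/4111.2323 = 0.0545; cost = 8.5691%.
Subordinated notes: weight = 1585/4111.2323 = 0.3855; after-tax cost = 4.25% × (1 − 30%) = 2.9750%.
WACC = 0.5600 × 6.3488% + 0.0545 × 8.5691% + 0.3855 × 2.9750% = 5.1690%.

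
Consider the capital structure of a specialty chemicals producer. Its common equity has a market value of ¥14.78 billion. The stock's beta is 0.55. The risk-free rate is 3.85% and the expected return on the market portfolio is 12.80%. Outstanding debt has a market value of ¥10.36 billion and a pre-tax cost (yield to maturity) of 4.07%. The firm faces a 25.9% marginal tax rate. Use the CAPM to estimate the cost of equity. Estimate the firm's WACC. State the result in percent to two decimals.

6.40%

Market risk premium = 12.8% − 3.85% = 8.95%.
Cost of equity via CAPM: Re = 3.85% + 0.55 × 8.95% = 8.7725%.
Total capital V = 14.78 + 10.36 = 25.14.
Equity: weight = 14.78/25.14 = 0.5879; cost = 8.7725%.
Debt: weight = 10.36/25.14 = 0.4121; after-tax cost = 4.07% × (1 − 25.9%) = 3.0159%.
WACC = 0.5879 × 8.7725% + 0.4121 × 3.0159% = 6.4002%.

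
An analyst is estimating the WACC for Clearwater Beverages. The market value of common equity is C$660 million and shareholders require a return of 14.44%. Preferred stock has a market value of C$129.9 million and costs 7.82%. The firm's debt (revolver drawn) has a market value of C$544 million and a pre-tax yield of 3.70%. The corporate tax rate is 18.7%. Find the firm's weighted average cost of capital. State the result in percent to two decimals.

Total capital V = 660 + 129.9 + 544 = 1333.9.
Equity: weight = 660/1333.9 = 0.4948; cost = 14.44%.
Preferred: weight = 129.9/1333.9 = 0.0974; cost = 7.82%.
Revolver drawn: weight = 544/1333.9 = 0.4078; after-tax cost = 3.7% × (1 − 18.7%) = 3.0081%.
WACC = 0.4948 × 14.4400% + 0.0974 × 7.8200% + 0.4078 × 3.0081% = 9.1331%.

9.13%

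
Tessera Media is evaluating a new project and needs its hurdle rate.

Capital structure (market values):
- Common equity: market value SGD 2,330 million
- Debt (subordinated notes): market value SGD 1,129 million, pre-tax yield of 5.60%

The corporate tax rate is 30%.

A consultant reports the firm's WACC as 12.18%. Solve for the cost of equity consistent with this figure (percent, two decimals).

16.18%

Total capital V = 2330 + 1129 = 3459.
Equity weight = 2330/3459 = 0.6736.
Subordinated notes weight = 1129/3459 = 0.3264.
Debt contribution = 0.3264 × 5.6% × (1 − 30%) = 1.2795%.
Required equity contribution = 12.18% − 1.2795% = 10.9005%.
Re = 10.9005% / 0.6736 = 16.1824%.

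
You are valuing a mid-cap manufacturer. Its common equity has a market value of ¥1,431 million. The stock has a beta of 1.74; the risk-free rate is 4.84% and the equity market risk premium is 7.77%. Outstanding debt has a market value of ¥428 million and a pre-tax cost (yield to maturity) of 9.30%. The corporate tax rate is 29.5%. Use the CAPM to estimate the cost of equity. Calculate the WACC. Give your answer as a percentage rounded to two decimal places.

Cost of equity via CAPM: Re = 4.84% + 1.74 × 7.77% = 18.3598%.
Total capital V = 1431 + 428 = 1859.
Equity: weight = 1431/1859 = 0.7698; cost = 18.3598%.
Debt: weight = 428/1859 = 0.2302; after-tax cost = 9.3% × (1 − 29.5%) = 6.5565%.
WACC = 0.7698 × 18.3598% + 0.2302 × 6.5565% = 15.6423%.

15.64%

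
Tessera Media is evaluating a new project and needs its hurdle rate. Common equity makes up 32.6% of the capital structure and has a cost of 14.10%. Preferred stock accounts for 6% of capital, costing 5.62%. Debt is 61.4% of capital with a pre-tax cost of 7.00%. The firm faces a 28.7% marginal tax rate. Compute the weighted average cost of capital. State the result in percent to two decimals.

After-tax cost of debt = 7% × (1 − 28.7%) = 4.9910%.
WACC = 0.326 × 14.1000% + 0.060 × 5.6200% + 0.614 × 4.9910% = 7.9983%.

8.00%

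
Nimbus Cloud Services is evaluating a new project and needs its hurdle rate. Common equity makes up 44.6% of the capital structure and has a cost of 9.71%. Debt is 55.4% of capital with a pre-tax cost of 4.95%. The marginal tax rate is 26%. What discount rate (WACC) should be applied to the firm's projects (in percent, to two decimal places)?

After-tax cost of debt = 4.95% × (1 − 26%) = 3.6630%.
WACC = 0.446 × 9.7100% + 0.554 × 3.6630% = 6.3600%.

6.36%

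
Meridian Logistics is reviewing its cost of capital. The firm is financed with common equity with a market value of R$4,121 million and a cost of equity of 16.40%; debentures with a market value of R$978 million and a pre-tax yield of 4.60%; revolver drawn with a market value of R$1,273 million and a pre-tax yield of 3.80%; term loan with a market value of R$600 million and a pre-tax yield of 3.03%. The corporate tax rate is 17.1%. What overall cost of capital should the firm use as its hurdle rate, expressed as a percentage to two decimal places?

Total capital V = 4121 + 978 + 1273 + 600 = 6972.
Equity: weight = 4121/6972 = 0.5911; cost = 16.4%.
Debentures: weight = 978/6972 = 0.1403; after-tax cost = 4.6% × (1 − 17.1%) = 3.8134%.
Revolver drawn: weight = 1273/6972 = 0.1826; after-tax cost = 3.8% × (1 − 17.1%) = 3.1502%.
Term loan: weight = 600/6972 = 0.0861; after-tax cost = 3.03% × (1 − 17.1%) = 2.5119%.
WACC = 0.5911 × 16.4000% + 0.1403 × 3.8134% + 0.1826 × 3.1502% + 0.0861 × 2.5119% = 11.0200%.

11.02%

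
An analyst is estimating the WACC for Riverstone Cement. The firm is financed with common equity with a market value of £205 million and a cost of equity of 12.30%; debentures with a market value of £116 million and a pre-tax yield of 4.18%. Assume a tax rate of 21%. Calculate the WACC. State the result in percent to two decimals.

Total capital V = 205 + 116 = 321.
Equity: weight = 205/321 = 0.6386; cost = 12.3%.
Debentures: weight = 116/321 = 0.3614; after-tax cost = 4.18% × (1 − 21%) = 3.3022%.
WACC = 0.6386 × 12.3000% + 0.3614 × 3.3022% = 9.0485%.

9.05%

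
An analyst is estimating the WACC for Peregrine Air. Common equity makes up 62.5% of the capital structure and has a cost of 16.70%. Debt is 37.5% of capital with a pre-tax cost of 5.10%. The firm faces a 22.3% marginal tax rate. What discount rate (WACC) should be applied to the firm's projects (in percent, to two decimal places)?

After-tax cost of debt = 5.1% × (1 − 22.3%) = 3.9627%.
WACC = 0.625 × 16.7000% + 0.375 × 3.9627% = 11.9235%.

11.92%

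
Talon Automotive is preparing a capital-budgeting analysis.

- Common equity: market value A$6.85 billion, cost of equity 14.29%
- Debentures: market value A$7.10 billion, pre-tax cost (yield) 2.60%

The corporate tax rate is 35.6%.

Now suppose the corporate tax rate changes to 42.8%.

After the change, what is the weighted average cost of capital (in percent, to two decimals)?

7.77%

After the change:
Total capital V = 6.85 + 7.1 = 13.95.
Equity: weight = 6.85/13.95 = 0.4910; cost = 14.29%.
Debentures: weight = 7.1/13.95 = 0.5090; after-tax cost = 2.6% × (1 − 42.8%) = 1.4872%.
WACC = 0.4910 × 14.2900% + 0.5090 × 1.4872% = 7.7739%.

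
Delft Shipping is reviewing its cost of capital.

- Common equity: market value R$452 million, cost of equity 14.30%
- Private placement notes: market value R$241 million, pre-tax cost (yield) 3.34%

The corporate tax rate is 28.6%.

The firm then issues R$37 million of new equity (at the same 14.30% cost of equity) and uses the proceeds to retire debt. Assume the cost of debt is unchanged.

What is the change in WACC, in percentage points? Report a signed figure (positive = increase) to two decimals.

Current WACC:
Total capital V = 452 + 241 = 693.
Equity: weight = 452/693 = 0.6522; cost = 14.3%.
Private placement notes: weight = 241/693 = 0.3478; after-tax cost = 3.34% × (1 − 28.6%) = 2.3848%.
WACC = 0.6522 × 14.3000% + 0.3478 × 2.3848% = 10.1563%.
After the change:
Total capital V = 489 + 204 = 693.
Equity: weight = 489/693 = 0.7056; cost = 14.3%.
Private placement notes: weight = 204/693 = 0.2944; after-tax cost = 3.34% × (1 − 28.6%) = 2.3848%.
WACC = 0.7056 × 14.3000% + 0.2944 × 2.3848% = 10.7925%.
Change in WACC = 10.7925% − 10.1563% = 0.6362 pp.

+0.64 pp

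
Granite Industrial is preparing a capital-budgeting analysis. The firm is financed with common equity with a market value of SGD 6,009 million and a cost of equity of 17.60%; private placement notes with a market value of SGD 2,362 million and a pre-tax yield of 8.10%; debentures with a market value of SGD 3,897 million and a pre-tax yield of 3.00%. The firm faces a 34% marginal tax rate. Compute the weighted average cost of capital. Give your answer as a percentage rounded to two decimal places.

Total capital V = 6009 + 2362 + 3897 = 12268.
Equity: weight = 6009/12268 = 0.4898; cost = 17.6%.
Private placement notes: weight = 2362/12268 = 0.1925; after-tax cost = 8.1% × (1 − 34%) = 5.3460%.
Debentures: weight = 3897/12268 = 0.3177; after-tax cost = 3% × (1 − 34%) = 1.9800%.
WACC = 0.4898 × 17.6000% + 0.1925 × 5.3460% + 0.3177 × 1.9800% = 10.2789%.

10.28%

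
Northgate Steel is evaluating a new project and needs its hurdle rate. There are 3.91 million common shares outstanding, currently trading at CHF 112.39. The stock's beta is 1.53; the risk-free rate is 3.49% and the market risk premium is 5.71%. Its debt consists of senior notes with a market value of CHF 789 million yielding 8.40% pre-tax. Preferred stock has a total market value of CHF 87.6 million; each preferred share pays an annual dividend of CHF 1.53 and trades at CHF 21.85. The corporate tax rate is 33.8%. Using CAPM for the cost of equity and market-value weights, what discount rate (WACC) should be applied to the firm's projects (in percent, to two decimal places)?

7.88%

Cost of equity via CAPM: Re = 3.49% + 1.53 × 5.71% = 12.2263%.
Cost of preferred: Rp = 1.53 / 21.85 = 7.0023%.
Market value of equity E = 112.39 × 3.91m = 439.4449m.
Total capital V = 439.4449 + 87.6 + 789 = 1316.0449.
Equity: weight = 439.4449/1316.0449 = 0.3339; cost = 12.2263%.
Preferred: weight = 87.6/1316.0449 = 0.0666; cost = 7.0023%.
Senior notes: weight = 789/1316.0449 = 0.5995; after-tax cost = 8.4% × (1 − 33.8%) = 5.5608%.
WACC = 0.3339 × 12.2263% + 0.0666 × 7.0023% + 0.5995 × 5.5608% = 7.8824%.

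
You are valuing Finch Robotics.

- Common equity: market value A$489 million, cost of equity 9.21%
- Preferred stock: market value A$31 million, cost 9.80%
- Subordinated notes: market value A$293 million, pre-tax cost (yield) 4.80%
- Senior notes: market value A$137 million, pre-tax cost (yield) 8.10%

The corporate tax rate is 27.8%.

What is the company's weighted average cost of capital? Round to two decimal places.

6.97%

Total capital V = 489 + 31 + 293 + 137 = 950.
Equity: weight = 489/950 = 0.5147; cost = 9.21%.
Preferred: weight = 31/950 = 0.0326; cost = 9.8%.
Subordinated notes: weight = 293/950 = 0.3084; after-tax cost = 4.8% × (1 − 27.8%) = 3.4656%.
Senior notes: weight = 137/950 = 0.1442; after-tax cost = 8.1% × (1 − 27.8%) = 5.8482%.
WACC = 0.5147 × 9.2100% + 0.0326 × 9.8000% + 0.3084 × 3.4656% + 0.1442 × 5.8482% = 6.9728%.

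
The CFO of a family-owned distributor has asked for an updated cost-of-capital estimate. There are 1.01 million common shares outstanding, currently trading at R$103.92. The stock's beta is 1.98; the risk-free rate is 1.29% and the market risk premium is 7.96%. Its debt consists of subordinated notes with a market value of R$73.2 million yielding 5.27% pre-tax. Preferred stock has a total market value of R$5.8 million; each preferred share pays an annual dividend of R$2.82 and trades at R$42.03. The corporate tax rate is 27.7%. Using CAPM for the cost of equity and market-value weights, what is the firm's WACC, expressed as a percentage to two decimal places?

11.46%

Cost of equity via CAPM: Re = 1.29% + 1.98 × 7.96% = 17.0508%.
Cost of preferred: Rp = 2.82 / 42.03 = 6.7095%.
Market value of equity E = 103.92 × 1.01m = 104.9592m.
Total capital V = 104.9592 + 5.8 + 73.2 = 183.9592.
Equity: weight = 104.9592/183.9592 = 0.5706; cost = 17.0508%.
Preferred: weight = 5.8/183.9592 = 0.0315; cost = 6.7095%.
Subordinated notes: weight = 73.2/183.9592 = 0.3979; after-tax cost = 5.27% × (1 − 27.7%) = 3.8102%.
WACC = 0.5706 × 17.0508% + 0.0315 × 6.7095% + 0.3979 × 3.8102% = 11.4561%.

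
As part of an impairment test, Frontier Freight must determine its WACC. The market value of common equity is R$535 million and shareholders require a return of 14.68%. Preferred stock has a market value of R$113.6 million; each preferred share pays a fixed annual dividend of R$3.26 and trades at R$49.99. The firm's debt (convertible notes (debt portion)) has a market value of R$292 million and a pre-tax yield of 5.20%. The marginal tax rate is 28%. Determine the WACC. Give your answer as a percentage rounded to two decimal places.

10.30%

Cost of preferred: Rp = 3.26 / 49.99 = 6.5213%.
Total capital V = 535 + 113.6 + 292 = 940.6.
Equity: weight = 535/940.6 = 0.5688; cost = 14.68%.
Preferred: weight = 113.6/940.6 = 0.1208; cost = 6.5213%.
Convertible notes (debt portion): weight = 292/940.6 = 0.3104; after-tax cost = 5.2% × (1 − 28%) = 3.7440%.
WACC = 0.5688 × 14.6800% + 0.1208 × 6.5213% + 0.3104 × 3.7440% = 10.2997%.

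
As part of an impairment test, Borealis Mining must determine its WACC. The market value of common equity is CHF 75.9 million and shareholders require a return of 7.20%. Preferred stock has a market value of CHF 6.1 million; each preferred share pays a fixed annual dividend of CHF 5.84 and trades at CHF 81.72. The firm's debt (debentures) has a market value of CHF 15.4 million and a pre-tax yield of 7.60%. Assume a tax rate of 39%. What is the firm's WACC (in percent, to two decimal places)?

6.79%

Cost of preferred: Rp = 5.84 / 81.72 = 7.1464%.
Total capital V = 75.9 + 6.1 + 15.4 = 97.4.
Equity: weight = 75.9/97.4 = 0.7793; cost = 7.2%.
Preferred: weight = 6.1/97.4 = 0.0626; cost = 7.1464%.
Debentures: weight = 15.4/97.4 = 0.1581; after-tax cost = 7.6% × (1 − 39%) = 4.6360%.
WACC = 0.7793 × 7.2000% + 0.0626 × 7.1464% + 0.1581 × 4.6360% = 6.7912%.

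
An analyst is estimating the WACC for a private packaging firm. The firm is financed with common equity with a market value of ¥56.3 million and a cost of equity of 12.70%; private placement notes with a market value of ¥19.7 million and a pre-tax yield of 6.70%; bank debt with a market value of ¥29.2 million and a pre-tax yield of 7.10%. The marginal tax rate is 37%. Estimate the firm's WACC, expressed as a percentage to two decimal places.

8.83%

Total capital V = 56.3 + 19.7 + 29.2 = 105.2.
Equity: weight = 56.3/105.2 = 0.5352; cost = 12.7%.
Private placement notes: weight = 19.7/105.2 = 0.1873; after-tax cost = 6.7% × (1 − 37%) = 4.2210%.
Bank debt: weight = 29.2/105.2 = 0.2776; after-tax cost = 7.1% × (1 − 37%) = 4.4730%.
WACC = 0.5352 × 12.7000% + 0.1873 × 4.2210% + 0.2776 × 4.4730% = 8.8287%.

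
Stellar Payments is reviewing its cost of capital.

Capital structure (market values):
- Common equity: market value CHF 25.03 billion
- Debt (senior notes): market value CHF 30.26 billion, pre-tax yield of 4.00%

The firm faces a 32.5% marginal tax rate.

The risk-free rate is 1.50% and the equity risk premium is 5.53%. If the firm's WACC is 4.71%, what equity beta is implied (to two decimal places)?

1.02

Total capital V = 25.03 + 30.26 = 55.29.
Equity weight = 25.03/55.29 = 0.4527.
Senior notes weight = 30.26/55.29 = 0.5473.
Debt contribution = 0.5473 × 4% × (1 − 32.5%) = 1.4777%.
Required equity contribution = 4.71% − 1.4777% = 3.2323%  ⇒  Re = 7.1400%.
CAPM: 7.1400% = 1.5% + β × 5.53%  ⇒  β = 1.0199.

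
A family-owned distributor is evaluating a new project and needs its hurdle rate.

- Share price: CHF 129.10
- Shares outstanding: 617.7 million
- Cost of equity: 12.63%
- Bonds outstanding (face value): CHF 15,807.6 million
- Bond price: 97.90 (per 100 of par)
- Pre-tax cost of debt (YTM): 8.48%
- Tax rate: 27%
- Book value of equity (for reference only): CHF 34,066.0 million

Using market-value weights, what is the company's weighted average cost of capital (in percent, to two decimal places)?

11.58%

Market value of equity E = 129.1 × 617.7m = 79745.07m. Market value of debt D = 15807.6m × 97.9/100 = 15475.6404m.
Total capital V = 79745.07 + 15475.6404 = 95220.7104.
Equity: weight = 79745.07/95220.7104 = 0.8375; cost = 12.63%.
Bonds outstanding: weight = 15475.6404/95220.7104 = 0.1625; after-tax cost = 8.48% × (1 − 27%) = 6.1904%.
WACC = 0.8375 × 12.6300% + 0.1625 × 6.1904% = 11.5834%.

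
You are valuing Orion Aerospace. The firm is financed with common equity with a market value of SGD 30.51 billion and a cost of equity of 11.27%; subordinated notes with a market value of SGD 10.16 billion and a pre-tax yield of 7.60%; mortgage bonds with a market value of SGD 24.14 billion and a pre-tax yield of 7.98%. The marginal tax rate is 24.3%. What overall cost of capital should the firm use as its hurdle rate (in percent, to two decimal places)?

Total capital V = 30.51 + 10.16 + 24.14 = 64.81.
Equity: weight = 30.51/64.81 = 0.4708; cost = 11.27%.
Subordinated notes: weight = 10.16/64.81 = 0.1568; after-tax cost = 7.6% × (1 − 24.3%) = 5.7532%.
Mortgage bonds: weight = 24.14/64.81 = 0.3725; after-tax cost = 7.98% × (1 − 24.3%) = 6.0409%.
WACC = 0.4708 × 11.2700% + 0.1568 × 5.7532% + 0.3725 × 6.0409% = 8.4574%.

8.46%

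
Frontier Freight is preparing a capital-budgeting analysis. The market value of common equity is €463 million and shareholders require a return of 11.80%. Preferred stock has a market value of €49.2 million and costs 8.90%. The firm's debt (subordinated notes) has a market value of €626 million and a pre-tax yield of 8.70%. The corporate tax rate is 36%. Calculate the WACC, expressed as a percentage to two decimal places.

Total capital V = 463 + 49.2 + 626 = 1138.2.
Equity: weight = 463/1138.2 = 0.4068; cost = 11.8%.
Preferred: weight = 49.2/1138.2 = 0.0432; cost = 8.9%.
Subordinated notes: weight = 626/1138.2 = 0.5500; after-tax cost = 8.7% × (1 − 36%) = 5.5680%.
WACC = 0.4068 × 11.8000% + 0.0432 × 8.9000% + 0.5500 × 5.5680% = 8.2471%.

8.25%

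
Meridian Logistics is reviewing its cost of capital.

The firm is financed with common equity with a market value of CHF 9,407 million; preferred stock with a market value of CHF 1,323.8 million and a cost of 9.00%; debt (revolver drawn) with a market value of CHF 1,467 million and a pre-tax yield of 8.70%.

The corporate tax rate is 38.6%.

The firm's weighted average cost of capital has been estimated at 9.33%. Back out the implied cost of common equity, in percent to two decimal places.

10.00%

Total capital V = 9407 + 1323.8 + 1467 = 12197.8.
Equity weight = 9407/12197.8 = 0.7712.
Preferred weight = 1323.8/12197.8 = 0.1085.
Revolver drawn weight = 1467/12197.8 = 0.1203.
Debt contribution = 0.1203 × 8.7% × (1 − 38.6%) = 0.6424%.
Preferred contribution = 0.1085 × 9% = 0.9767%.
Required equity contribution = 9.33% − 1.6192% = 7.7108%.
Re = 7.7108% / 0.7712 = 9.9984%.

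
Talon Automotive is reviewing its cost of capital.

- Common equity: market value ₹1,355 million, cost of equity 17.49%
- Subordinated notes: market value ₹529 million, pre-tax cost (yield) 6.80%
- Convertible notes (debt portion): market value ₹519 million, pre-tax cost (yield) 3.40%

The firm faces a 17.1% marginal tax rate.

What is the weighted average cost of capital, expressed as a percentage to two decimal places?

11.71%

Total capital V = 1355 + 529 + 519 = 2403.
Equity: weight = 1355/2403 = 0.5639; cost = 17.49%.
Subordinated notes: weight = 529/2403 = 0.2201; after-tax cost = 6.8% × (1 − 17.1%) = 5.6372%.
Convertible notes (debt portion): weight = 519/2403 = 0.2160; after-tax cost = 3.4% × (1 − 17.1%) = 2.8186%.
WACC = 0.5639 × 17.4900% + 0.2201 × 5.6372% + 0.2160 × 2.8186% = 11.7120%.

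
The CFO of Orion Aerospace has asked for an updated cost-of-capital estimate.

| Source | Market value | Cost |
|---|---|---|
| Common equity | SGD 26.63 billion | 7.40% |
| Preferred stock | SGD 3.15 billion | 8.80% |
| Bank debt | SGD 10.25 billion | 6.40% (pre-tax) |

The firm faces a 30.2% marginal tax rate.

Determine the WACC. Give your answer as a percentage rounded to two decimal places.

6.76%

Total capital V = 26.63 + 3.15 + 10.25 = 40.03.
Equity: weight = 26.63/40.03 = 0.6653; cost = 7.4%.
Preferred: weight = 3.15/40.03 = 0.0787; cost = 8.8%.
Bank debt: weight = 10.25/40.03 = 0.2561; after-tax cost = 6.4% × (1 − 30.2%) = 4.4672%.
WACC = 0.6653 × 7.4000% + 0.0787 × 8.8000% + 0.2561 × 4.4672% = 6.7592%.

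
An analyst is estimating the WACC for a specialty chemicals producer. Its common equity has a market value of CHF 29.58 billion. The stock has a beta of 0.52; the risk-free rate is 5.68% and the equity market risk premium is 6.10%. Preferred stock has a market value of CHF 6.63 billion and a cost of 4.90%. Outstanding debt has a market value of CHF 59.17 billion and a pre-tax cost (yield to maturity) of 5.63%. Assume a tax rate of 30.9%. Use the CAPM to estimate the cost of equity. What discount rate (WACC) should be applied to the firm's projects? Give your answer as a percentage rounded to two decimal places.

Cost of equity via CAPM: Re = 5.68% + 0.52 × 6.1% = 8.8520%.
Total capital V = 29.58 + 6.63 + 59.17 = 95.38.
Equity: weight = 29.58/95.38 = 0.3101; cost = 8.852%.
Preferred: weight = 6.63/95.38 = 0.0695; cost = 4.9%.
Debt: weight = 59.17/95.38 = 0.6204; after-tax cost = 5.63% × (1 − 30.9%) = 3.8903%.
WACC = 0.3101 × 8.8520% + 0.0695 × 4.9000% + 0.6204 × 3.8903% = 5.4993%.

5.50%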